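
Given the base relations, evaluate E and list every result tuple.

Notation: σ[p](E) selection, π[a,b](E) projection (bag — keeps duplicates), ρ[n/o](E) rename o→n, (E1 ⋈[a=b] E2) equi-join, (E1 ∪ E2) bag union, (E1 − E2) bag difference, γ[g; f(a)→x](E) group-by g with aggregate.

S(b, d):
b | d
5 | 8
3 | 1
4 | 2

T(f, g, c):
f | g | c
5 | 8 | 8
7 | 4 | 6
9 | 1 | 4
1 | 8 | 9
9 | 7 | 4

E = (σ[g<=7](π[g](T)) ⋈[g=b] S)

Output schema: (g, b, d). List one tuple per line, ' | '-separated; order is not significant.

Subexpression sizes:
  T → 5
  π[g](T) → 5
  σ[g<=7](π[g](T)) → 3
  S → 3
  (σ[g<=7](π[g](T)) ⋈[g=b] S) → 1

== RESULT ==
g | b | d
4 | 4 | 2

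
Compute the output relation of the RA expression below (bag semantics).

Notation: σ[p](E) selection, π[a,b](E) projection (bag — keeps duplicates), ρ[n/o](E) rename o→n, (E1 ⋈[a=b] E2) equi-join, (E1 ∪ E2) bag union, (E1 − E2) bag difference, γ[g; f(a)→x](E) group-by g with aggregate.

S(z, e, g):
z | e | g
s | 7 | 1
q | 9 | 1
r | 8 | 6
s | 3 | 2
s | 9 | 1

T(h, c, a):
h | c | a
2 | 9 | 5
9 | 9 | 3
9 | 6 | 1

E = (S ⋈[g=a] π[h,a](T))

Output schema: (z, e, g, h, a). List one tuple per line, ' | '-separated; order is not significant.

Per-node cardinality:
  S → 5
  T → 3
  π[h,a](T) → 3
  (S ⋈[g=a] π[h,a](T)) → 3

== RESULT ==
z | e | g | h | a
q | 9 | 1 | 9 | 1
s | 7 | 1 | 9 | 1
s | 9 | 1 | 9 | 1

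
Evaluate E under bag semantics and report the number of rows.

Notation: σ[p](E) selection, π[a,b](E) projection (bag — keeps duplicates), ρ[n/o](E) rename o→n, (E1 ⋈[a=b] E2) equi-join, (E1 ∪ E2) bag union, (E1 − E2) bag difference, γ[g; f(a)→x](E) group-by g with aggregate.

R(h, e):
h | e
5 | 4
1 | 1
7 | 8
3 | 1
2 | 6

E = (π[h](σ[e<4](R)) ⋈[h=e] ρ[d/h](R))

Row counts bottom-up:
  R → 5
  σ[e<4](R) → 2
  π[h](σ[e<4](R)) → 2
  R → 5
  ρ[d/h](R) → 5
  (π[h](σ[e<4](R)) ⋈[h=e] ρ[d/h](R)) → 2

|E| = 2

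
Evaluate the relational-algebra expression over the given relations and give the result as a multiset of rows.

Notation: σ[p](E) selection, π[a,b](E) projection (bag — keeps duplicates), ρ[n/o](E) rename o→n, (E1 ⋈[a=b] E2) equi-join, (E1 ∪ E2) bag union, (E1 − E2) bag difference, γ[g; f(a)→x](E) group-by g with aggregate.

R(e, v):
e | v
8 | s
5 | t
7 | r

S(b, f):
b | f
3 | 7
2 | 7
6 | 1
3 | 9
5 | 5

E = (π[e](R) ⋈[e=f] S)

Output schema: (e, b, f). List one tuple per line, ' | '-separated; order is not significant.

Subexpression sizes:
  R → 3
  π[e](R) → 3
  S → 5
  (π[e](R) ⋈[e=f] S) → 3

== RESULT ==
e | b | f
5 | 5 | 5
7 | 2 | 7
7 | 3 | 7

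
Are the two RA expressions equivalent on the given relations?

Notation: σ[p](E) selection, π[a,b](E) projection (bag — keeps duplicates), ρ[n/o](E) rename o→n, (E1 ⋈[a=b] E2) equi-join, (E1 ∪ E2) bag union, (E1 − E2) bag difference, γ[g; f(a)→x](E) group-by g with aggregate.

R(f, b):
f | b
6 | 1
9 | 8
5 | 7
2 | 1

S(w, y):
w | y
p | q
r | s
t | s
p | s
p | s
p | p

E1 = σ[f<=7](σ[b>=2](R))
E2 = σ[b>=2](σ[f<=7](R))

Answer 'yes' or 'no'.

E1 per-node cardinality:
  R → 4
  σ[b>=2](R) → 2
  σ[f<=7](σ[b>=2](R)) → 1
E2 per-node cardinality:
  R → 4
  σ[f<=7](R) → 3
  σ[b>=2](σ[f<=7](R)) → 1

E1 and E2 produce the same multiset:
f | b
5 | 7

yes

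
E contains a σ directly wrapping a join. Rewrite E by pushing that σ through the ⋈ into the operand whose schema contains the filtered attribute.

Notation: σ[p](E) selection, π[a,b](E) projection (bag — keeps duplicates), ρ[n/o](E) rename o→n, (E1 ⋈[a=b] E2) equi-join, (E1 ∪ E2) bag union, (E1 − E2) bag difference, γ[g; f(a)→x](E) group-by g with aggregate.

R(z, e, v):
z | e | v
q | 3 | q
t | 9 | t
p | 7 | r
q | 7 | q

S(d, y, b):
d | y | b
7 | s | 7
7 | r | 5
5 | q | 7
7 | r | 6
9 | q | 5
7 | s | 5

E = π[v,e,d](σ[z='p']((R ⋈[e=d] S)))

σ filters on z, owned by the left side.
E' = π[v,e,d]((σ[z='p'](R) ⋈[e=d] S))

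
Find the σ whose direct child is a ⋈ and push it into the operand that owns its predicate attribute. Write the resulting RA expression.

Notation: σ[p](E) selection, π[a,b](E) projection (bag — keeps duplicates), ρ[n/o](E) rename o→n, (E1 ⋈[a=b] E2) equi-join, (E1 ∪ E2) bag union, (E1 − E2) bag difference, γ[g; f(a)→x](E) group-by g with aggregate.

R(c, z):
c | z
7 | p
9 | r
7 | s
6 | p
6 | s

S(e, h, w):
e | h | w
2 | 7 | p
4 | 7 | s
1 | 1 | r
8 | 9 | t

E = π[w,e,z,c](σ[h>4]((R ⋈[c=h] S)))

σ filters on h, owned by the right side.
E' = π[w,e,z,c]((R ⋈[c=h] σ[h>4](S)))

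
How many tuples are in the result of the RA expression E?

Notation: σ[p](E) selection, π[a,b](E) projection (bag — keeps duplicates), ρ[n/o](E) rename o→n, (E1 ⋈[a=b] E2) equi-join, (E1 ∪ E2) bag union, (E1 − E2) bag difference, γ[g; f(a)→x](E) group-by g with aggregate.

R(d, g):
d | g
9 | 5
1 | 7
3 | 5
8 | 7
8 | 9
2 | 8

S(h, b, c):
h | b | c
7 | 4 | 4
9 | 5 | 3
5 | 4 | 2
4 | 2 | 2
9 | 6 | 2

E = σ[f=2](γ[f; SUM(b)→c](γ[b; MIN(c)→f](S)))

Row counts bottom-up:
  S → 5
  γ[b; MIN(c)→f](S) → 4
  γ[f; SUM(b)→c](γ[b; MIN(c)→f](S)) → 2
  σ[f=2](γ[f; SUM(b)→c](γ[b; MIN(c)→f](S))) → 1

|E| = 1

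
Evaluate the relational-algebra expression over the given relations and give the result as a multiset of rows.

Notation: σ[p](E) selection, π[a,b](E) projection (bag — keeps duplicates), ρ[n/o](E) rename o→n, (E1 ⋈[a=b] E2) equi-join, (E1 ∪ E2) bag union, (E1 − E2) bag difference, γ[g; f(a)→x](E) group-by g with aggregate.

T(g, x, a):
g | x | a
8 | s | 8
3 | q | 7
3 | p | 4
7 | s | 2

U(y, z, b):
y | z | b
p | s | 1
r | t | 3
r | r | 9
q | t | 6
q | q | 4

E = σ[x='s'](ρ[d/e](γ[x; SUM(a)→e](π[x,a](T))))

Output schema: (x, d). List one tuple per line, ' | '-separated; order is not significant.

Row counts bottom-up:
  T → 4
  π[x,a](T) → 4
  γ[x; SUM(a)→e](π[x,a](T)) → 3
  ρ[d/e](γ[x; SUM(a)→e](π[x,a](T))) → 3
  σ[x='s'](ρ[d/e](γ[x; SUM(a)→e](π[x,a](T)))) → 1

== RESULT ==
x | d
s | 10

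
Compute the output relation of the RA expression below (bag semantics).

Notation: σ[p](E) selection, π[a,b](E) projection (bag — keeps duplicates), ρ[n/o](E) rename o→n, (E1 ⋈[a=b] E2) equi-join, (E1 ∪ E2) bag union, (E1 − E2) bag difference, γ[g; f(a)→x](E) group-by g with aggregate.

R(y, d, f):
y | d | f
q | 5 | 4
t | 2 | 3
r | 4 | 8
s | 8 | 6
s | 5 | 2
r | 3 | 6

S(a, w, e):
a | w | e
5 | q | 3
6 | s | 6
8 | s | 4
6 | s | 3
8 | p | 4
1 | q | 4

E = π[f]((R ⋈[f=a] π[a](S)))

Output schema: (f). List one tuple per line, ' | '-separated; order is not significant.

Row counts bottom-up:
  R → 6
  S → 6
  π[a](S) → 6
  (R ⋈[f=a] π[a](S)) → 6
  π[f]((R ⋈[f=a] π[a](S))) → 6

== RESULT ==
f
6
6
6
6
8
8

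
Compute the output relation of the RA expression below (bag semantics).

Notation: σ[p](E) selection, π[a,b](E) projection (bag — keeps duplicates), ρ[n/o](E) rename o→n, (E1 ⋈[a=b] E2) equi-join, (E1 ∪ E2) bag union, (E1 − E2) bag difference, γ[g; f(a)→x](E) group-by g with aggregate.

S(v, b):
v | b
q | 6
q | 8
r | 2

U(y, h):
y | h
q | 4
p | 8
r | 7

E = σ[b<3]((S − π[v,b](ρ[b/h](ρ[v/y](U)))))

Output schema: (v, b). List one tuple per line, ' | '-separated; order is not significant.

Row counts bottom-up:
  S → 3
  U → 3
  ρ[v/y](U) → 3
  ρ[b/h](ρ[v/y](U)) → 3
  π[v,b](ρ[b/h](ρ[v/y](U))) → 3
  (S − π[v,b](ρ[b/h](ρ[v/y](U)))) → 3
  σ[b<3]((S − π[v,b](ρ[b/h](ρ[v/y](U))))) → 1

== RESULT ==
v | b
r | 2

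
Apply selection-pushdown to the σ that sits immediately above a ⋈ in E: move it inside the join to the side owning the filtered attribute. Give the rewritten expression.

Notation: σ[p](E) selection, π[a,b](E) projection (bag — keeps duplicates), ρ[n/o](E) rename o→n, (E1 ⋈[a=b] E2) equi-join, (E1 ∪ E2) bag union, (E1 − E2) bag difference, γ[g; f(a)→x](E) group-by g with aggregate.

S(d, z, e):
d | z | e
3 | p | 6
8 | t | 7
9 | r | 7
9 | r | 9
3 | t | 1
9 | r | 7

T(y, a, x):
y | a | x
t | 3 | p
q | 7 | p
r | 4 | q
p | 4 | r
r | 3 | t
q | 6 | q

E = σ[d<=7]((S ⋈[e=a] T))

σ filters on d, owned by the left side.
E' = (σ[d<=7](S) ⋈[e=a] T)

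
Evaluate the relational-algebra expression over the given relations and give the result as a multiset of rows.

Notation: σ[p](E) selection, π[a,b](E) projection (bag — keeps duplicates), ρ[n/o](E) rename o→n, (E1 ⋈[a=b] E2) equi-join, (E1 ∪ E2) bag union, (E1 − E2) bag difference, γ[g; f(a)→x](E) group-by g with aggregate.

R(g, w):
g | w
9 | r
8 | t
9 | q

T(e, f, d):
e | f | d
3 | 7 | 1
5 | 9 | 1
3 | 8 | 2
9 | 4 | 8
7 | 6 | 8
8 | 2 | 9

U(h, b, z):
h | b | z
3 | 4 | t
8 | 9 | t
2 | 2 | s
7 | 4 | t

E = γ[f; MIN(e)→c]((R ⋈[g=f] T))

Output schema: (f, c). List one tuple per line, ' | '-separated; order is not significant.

Subexpression sizes:
  R → 3
  T → 6
  (R ⋈[g=f] T) → 3
  γ[f; MIN(e)→c]((R ⋈[g=f] T)) → 2

== RESULT ==
f | c
8 | 3
9 | 5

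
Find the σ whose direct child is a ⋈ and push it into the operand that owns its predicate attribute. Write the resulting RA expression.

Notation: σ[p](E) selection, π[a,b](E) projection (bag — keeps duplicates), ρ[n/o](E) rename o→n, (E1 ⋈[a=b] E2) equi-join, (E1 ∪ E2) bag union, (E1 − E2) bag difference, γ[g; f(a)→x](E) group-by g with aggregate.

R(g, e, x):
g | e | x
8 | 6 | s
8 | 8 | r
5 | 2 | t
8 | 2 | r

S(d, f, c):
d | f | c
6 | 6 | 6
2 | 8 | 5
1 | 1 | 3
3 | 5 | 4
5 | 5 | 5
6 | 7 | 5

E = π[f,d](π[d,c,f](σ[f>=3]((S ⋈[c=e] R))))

σ filters on f, owned by the left side.
E' = π[f,d](π[d,c,f]((σ[f>=3](S) ⋈[c=e] R)))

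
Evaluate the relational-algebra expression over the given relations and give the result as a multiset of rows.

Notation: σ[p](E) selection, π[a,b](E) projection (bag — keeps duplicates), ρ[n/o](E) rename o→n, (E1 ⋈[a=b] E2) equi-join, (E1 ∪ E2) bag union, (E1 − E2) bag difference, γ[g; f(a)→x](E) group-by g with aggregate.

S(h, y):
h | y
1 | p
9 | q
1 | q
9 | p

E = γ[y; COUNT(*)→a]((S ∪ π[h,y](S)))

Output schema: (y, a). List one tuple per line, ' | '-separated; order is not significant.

Per-node cardinality:
  S → 4
  S → 4
  π[h,y](S) → 4
  (S ∪ π[h,y](S)) → 8
  γ[y; COUNT(*)→a]((S ∪ π[h,y](S))) → 2

== RESULT ==
y | a
p | 4
q | 4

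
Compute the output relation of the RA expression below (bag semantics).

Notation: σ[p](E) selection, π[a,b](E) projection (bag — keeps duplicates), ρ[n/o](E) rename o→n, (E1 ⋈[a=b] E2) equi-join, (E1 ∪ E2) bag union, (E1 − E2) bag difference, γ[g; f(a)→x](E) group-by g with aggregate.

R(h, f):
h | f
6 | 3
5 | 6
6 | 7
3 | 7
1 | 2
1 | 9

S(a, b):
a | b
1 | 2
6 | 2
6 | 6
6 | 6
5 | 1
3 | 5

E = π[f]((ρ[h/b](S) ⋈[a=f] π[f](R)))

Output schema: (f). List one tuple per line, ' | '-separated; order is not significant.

Per-node cardinality:
  S → 6
  ρ[h/b](S) → 6
  R → 6
  π[f](R) → 6
  (ρ[h/b](S) ⋈[a=f] π[f](R)) → 4
  π[f]((ρ[h/b](S) ⋈[a=f] π[f](R))) → 4

== RESULT ==
f
3
6
6
6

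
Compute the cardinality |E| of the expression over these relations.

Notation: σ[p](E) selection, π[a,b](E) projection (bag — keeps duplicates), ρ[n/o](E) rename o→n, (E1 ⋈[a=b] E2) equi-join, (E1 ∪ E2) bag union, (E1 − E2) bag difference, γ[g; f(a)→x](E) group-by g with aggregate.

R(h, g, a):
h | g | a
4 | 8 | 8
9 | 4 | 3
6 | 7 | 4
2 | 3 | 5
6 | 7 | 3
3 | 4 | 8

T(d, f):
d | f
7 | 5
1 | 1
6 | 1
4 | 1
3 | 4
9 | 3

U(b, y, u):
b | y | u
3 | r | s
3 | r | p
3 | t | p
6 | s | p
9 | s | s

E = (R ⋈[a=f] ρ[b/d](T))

Subexpression sizes:
  R → 6
  T → 6
  ρ[b/d](T) → 6
  (R ⋈[a=f] ρ[b/d](T)) → 4

|E| = 4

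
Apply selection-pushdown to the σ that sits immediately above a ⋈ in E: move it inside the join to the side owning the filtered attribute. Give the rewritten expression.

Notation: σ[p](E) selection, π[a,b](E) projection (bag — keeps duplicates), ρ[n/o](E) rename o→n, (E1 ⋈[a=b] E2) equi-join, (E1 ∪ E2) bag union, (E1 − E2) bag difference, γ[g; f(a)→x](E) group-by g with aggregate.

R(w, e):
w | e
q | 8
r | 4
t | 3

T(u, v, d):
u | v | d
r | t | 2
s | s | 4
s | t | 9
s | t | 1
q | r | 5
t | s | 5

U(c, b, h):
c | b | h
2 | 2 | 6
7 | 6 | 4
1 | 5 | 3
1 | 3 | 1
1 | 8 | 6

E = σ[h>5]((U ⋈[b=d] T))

σ filters on h, owned by the left side.
E' = (σ[h>5](U) ⋈[b=d] T)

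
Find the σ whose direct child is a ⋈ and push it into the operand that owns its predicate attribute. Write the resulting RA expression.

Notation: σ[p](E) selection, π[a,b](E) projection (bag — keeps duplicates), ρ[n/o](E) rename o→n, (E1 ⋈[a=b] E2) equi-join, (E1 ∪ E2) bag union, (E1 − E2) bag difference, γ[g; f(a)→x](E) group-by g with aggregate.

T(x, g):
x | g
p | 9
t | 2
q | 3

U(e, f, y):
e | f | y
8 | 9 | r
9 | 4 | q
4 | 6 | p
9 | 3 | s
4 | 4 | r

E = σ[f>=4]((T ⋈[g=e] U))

σ filters on f, owned by the right side.
E' = (T ⋈[g=e] σ[f>=4](U))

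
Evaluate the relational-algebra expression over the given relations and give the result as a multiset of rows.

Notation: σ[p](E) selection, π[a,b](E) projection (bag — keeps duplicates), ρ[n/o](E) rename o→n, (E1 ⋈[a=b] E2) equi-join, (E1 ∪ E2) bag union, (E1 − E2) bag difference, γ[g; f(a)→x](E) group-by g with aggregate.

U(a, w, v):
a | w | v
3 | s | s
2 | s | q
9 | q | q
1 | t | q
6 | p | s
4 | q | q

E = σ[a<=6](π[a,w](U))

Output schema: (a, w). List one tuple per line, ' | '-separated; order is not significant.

Per-node cardinality:
  U → 6
  π[a,w](U) → 6
  σ[a<=6](π[a,w](U)) → 5

== RESULT ==
a | w
1 | t
2 | s
3 | s
4 | q
6 | p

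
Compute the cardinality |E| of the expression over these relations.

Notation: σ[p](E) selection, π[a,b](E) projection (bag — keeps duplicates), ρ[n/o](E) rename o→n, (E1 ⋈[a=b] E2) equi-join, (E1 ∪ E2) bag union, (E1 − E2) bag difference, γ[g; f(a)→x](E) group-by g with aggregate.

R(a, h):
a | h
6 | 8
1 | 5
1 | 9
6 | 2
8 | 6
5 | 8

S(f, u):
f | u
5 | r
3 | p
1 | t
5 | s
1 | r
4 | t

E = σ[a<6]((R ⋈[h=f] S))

Stepwise |·|:
  R → 6
  S → 6
  (R ⋈[h=f] S) → 2
  σ[a<6]((R ⋈[h=f] S)) → 2

|E| = 2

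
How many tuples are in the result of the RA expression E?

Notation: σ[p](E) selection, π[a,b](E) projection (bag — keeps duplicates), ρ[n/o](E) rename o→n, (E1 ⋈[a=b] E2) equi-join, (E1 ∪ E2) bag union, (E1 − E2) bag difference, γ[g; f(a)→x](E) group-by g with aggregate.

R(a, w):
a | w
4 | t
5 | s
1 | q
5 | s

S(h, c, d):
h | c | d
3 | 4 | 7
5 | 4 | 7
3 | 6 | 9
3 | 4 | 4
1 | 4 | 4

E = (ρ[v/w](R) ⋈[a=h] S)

Row counts bottom-up:
  R → 4
  ρ[v/w](R) → 4
  S → 5
  (ρ[v/w](R) ⋈[a=h] S) → 3

|E| = 3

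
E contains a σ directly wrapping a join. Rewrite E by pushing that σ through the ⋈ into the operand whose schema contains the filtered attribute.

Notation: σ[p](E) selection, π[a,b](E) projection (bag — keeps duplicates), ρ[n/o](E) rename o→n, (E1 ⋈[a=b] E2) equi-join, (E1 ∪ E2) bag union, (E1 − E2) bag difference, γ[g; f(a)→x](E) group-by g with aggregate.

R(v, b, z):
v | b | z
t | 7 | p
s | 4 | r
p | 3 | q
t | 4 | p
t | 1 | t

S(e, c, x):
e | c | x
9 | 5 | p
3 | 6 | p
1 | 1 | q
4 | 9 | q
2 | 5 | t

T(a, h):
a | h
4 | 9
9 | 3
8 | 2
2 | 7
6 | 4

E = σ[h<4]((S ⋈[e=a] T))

σ filters on h, owned by the right side.
E' = (S ⋈[e=a] σ[h<4](T))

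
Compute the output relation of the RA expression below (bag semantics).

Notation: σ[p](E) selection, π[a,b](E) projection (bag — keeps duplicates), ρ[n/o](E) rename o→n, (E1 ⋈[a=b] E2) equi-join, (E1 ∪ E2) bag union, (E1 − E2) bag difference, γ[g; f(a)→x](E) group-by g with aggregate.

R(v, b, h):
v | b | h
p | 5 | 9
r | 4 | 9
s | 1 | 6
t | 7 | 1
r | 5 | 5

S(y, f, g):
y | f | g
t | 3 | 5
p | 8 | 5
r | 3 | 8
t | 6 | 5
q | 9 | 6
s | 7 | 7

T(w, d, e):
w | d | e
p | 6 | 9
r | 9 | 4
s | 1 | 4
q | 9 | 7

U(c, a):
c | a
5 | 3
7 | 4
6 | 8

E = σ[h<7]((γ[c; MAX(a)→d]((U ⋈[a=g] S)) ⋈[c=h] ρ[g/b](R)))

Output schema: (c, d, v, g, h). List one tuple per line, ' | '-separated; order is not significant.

Per-node cardinality:
  U → 3
  S → 6
  (U ⋈[a=g] S) → 1
  γ[c; MAX(a)→d]((U ⋈[a=g] S)) → 1
  R → 5
  ρ[g/b](R) → 5
  (γ[c; MAX(a)→d]((U ⋈[a=g] S)) ⋈[c=h] ρ[g/b](R)) → 1
  σ[h<7]((γ[c; MAX(a)→d]((U ⋈[a=g] S)) ⋈[c=h] ρ[g/b](R))) → 1

== RESULT ==
c | d | v | g | h
6 | 8 | s | 1 | 6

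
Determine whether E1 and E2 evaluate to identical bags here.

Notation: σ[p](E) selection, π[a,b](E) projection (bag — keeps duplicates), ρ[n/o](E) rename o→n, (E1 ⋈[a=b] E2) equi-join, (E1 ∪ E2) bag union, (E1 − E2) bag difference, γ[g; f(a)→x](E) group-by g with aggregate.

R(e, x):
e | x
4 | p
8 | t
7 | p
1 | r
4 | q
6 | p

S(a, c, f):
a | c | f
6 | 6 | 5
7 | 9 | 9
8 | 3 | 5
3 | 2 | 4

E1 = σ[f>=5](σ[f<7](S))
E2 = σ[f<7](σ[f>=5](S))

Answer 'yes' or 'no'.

E1 per-node cardinality:
  S → 4
  σ[f<7](S) → 3
  σ[f>=5](σ[f<7](S)) → 2
E2 per-node cardinality:
  S → 4
  σ[f>=5](S) → 3
  σ[f<7](σ[f>=5](S)) → 2

E1 and E2 produce the same multiset:
a | c | f
6 | 6 | 5
8 | 3 | 5

yes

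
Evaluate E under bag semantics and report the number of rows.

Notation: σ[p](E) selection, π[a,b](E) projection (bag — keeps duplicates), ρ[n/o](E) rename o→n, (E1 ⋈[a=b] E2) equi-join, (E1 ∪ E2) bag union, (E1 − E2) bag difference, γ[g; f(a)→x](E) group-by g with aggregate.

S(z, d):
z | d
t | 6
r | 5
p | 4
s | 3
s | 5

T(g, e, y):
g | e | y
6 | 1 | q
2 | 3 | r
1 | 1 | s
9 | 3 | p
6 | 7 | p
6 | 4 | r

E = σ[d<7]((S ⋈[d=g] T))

Row counts bottom-up:
  S → 5
  T → 6
  (S ⋈[d=g] T) → 3
  σ[d<7]((S ⋈[d=g] T)) → 3

|E| = 3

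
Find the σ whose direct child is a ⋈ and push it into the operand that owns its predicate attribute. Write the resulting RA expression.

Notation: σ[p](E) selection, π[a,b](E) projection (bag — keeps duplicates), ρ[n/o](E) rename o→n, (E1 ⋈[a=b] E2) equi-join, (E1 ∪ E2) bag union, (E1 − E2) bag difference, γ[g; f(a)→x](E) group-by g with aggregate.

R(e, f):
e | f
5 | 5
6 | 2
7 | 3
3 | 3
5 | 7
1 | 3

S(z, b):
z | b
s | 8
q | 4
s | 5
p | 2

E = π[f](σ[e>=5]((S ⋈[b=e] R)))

σ filters on e, owned by the right side.
E' = π[f]((S ⋈[b=e] σ[e>=5](R)))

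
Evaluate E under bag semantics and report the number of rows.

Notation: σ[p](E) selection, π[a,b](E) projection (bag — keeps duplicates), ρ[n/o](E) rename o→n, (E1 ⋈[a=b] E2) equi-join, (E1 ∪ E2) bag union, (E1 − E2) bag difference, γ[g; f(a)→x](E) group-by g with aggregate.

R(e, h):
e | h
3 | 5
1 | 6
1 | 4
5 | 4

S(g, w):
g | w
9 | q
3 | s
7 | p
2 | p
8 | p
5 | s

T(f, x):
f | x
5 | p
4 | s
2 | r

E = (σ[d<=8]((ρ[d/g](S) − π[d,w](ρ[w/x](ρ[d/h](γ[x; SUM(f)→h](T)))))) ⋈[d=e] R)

Row counts bottom-up:
  S → 6
  ρ[d/g](S) → 6
  T → 3
  γ[x; SUM(f)→h](T) → 3
  ρ[d/h](γ[x; SUM(f)→h](T)) → 3
  ρ[w/x](ρ[d/h](γ[x; SUM(f)→h](T))) → 3
  π[d,w](ρ[w/x](ρ[d/h](γ[x; SUM(f)→h](T)))) → 3
  (ρ[d/g](S) − π[d,w](ρ[w/x](ρ[d/h](γ[x; SUM(f)→h](T))))) → 6
  σ[d<=8]((ρ[d/g](S) − π[d,w](ρ[w/x](ρ[d/h](γ[x; SUM(f)→h](T)))))) → 5
  R → 4
  (σ[d<=8]((ρ[d/g](S) − π[d,w](ρ[w/x](ρ[d/h](γ[x; SUM(f)→h](T)))))) ⋈[d=e] R) → 2

|E| = 2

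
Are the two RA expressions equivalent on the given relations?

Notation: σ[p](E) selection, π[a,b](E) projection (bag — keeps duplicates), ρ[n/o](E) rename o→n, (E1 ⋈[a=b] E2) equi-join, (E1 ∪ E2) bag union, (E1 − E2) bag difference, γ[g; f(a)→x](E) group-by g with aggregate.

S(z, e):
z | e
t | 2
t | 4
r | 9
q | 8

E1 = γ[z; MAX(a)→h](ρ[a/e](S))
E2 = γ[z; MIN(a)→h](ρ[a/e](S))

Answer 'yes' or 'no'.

E1 subexpression sizes:
  S → 4
  ρ[a/e](S) → 4
  γ[z; MAX(a)→h](ρ[a/e](S)) → 3
E2 subexpression sizes:
  S → 4
  ρ[a/e](S) → 4
  γ[z; MIN(a)→h](ρ[a/e](S)) → 3

E1 result:
z | h
q | 8
r | 9
t | 4
E2 result:
z | h
q | 8
r | 9
t | 2
Witness: ('t', 4) appears 1× in E1 but 0× in E2.

no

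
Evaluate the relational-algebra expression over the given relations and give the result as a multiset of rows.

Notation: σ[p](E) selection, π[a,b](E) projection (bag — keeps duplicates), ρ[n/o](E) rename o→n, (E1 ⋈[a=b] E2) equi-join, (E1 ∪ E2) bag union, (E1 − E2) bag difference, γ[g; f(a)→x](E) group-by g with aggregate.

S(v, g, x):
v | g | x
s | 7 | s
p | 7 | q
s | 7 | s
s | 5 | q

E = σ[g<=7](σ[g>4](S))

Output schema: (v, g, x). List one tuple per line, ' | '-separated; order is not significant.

Row counts bottom-up:
  S → 4
  σ[g>4](S) → 4
  σ[g<=7](σ[g>4](S)) → 4

== RESULT ==
v | g | x
p | 7 | q
s | 5 | q
s | 7 | s
s | 7 | s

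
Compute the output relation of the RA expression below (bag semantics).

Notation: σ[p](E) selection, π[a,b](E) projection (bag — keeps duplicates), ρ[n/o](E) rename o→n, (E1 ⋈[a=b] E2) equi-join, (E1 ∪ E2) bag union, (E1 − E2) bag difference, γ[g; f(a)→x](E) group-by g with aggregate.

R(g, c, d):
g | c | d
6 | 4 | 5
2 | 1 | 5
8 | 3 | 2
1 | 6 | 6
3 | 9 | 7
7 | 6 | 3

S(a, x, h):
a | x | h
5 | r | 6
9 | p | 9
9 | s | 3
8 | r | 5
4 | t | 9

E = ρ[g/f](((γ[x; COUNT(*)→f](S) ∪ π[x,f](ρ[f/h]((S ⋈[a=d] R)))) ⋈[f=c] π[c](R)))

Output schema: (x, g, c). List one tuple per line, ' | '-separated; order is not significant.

Stepwise |·|:
  S → 5
  γ[x; COUNT(*)→f](S) → 4
  S → 5
  R → 6
  (S ⋈[a=d] R) → 2
  ρ[f/h]((S ⋈[a=d] R)) → 2
  π[x,f](ρ[f/h]((S ⋈[a=d] R))) → 2
  (γ[x; COUNT(*)→f](S) ∪ π[x,f](ρ[f/h]((S ⋈[a=d] R)))) → 6
  R → 6
  π[c](R) → 6
  ((γ[x; COUNT(*)→f](S) ∪ π[x,f](ρ[f/h]((S ⋈[a=d] R)))) ⋈[f=c] π[c](R)) → 7
  ρ[g/f](((γ[x; COUNT(*)→f](S) ∪ π[x,f](ρ[f/h]((S ⋈[a=d] R)))) ⋈[f=c] π[c](R))) → 7

== RESULT ==
x | g | c
p | 1 | 1
r | 6 | 6
r | 6 | 6
r | 6 | 6
r | 6 | 6
s | 1 | 1
t | 1 | 1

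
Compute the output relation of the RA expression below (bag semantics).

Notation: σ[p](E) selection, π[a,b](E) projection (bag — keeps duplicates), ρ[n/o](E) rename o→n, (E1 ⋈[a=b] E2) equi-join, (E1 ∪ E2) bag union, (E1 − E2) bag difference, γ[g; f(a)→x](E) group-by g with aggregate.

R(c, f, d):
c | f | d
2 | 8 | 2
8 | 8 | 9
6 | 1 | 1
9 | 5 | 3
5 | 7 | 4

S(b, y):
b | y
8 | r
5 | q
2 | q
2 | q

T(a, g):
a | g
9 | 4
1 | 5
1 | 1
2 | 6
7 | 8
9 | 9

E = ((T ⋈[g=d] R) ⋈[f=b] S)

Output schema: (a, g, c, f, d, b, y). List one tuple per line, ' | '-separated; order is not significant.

Subexpression sizes:
  T → 6
  R → 5
  (T ⋈[g=d] R) → 3
  S → 4
  ((T ⋈[g=d] R) ⋈[f=b] S) → 1

== RESULT ==
a | g | c | f | d | b | y
9 | 9 | 8 | 8 | 9 | 8 | r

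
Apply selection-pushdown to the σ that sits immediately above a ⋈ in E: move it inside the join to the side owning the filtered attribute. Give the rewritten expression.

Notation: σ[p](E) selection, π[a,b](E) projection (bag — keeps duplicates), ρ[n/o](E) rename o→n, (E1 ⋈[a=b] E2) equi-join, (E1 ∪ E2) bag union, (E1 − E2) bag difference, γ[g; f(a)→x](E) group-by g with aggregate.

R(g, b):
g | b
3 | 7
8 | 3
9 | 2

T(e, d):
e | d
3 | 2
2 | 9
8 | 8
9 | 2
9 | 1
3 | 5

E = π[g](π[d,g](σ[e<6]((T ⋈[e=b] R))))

σ filters on e, owned by the left side.
E' = π[g](π[d,g]((σ[e<6](T) ⋈[e=b] R)))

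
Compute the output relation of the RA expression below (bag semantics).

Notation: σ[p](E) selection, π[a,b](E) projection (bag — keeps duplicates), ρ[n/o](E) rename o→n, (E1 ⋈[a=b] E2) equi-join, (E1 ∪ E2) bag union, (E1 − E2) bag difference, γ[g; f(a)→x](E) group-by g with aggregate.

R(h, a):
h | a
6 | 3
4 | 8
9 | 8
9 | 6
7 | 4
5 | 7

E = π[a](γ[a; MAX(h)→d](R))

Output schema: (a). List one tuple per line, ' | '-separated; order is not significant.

Stepwise |·|:
  R → 6
  γ[a; MAX(h)→d](R) → 5
  π[a](γ[a; MAX(h)→d](R)) → 5

== RESULT ==
a
3
4
6
7
8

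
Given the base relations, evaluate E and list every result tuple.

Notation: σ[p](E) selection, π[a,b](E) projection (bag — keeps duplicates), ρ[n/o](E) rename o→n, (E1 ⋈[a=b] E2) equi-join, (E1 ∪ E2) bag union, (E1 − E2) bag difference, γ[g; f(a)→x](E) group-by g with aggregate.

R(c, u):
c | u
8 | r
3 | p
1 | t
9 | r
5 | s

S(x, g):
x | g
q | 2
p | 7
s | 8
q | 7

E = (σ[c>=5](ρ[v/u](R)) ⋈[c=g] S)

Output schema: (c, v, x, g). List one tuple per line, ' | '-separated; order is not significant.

Subexpression sizes:
  R → 5
  ρ[v/u](R) → 5
  σ[c>=5](ρ[v/u](R)) → 3
  S → 4
  (σ[c>=5](ρ[v/u](R)) ⋈[c=g] S) → 1

== RESULT ==
c | v | x | g
8 | r | s | 8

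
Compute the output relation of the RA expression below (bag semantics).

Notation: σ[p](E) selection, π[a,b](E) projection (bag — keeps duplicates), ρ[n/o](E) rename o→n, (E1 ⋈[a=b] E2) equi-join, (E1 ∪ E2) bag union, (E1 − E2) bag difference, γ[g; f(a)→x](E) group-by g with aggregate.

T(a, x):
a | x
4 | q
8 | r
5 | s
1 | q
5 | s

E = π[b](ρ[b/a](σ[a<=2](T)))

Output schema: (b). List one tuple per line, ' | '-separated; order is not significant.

Subexpression sizes:
  T → 5
  σ[a<=2](T) → 1
  ρ[b/a](σ[a<=2](T)) → 1
  π[b](ρ[b/a](σ[a<=2](T))) → 1

== RESULT ==
b
1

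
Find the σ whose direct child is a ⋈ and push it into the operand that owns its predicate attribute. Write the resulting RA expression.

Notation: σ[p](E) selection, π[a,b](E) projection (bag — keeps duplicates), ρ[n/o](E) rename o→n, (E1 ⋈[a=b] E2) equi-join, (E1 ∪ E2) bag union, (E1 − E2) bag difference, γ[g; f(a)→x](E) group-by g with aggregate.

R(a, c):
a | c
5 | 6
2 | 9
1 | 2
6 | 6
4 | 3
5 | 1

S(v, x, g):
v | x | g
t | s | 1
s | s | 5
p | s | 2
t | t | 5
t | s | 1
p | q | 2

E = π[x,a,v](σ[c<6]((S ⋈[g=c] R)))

σ filters on c, owned by the right side.
E' = π[x,a,v]((S ⋈[g=c] σ[c<6](R)))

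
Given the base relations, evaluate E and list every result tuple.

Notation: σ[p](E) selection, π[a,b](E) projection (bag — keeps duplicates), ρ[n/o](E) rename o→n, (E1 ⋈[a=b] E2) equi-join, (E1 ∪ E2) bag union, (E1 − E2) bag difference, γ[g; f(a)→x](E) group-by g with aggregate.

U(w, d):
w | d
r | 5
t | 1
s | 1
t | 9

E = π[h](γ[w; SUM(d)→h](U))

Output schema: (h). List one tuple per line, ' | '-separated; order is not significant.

Per-node cardinality:
  U → 4
  γ[w; SUM(d)→h](U) → 3
  π[h](γ[w; SUM(d)→h](U)) → 3

== RESULT ==
h
1
5
10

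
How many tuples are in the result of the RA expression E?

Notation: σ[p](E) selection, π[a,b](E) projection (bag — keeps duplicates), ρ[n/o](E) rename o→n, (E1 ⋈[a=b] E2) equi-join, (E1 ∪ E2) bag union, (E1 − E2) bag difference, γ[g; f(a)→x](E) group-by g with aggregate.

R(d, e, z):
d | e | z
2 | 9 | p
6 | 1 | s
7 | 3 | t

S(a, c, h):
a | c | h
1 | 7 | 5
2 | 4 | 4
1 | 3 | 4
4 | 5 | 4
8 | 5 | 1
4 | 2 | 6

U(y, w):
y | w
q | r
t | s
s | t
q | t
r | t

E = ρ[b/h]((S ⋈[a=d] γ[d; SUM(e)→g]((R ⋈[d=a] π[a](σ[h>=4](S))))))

Subexpression sizes:
  S → 6
  R → 3
  S → 6
  σ[h>=4](S) → 5
  π[a](σ[h>=4](S)) → 5
  (R ⋈[d=a] π[a](σ[h>=4](S))) → 1
  γ[d; SUM(e)→g]((R ⋈[d=a] π[a](σ[h>=4](S)))) → 1
  (S ⋈[a=d] γ[d; SUM(e)→g]((R ⋈[d=a] π[a](σ[h>=4](S))))) → 1
  ρ[b/h]((S ⋈[a=d] γ[d; SUM(e)→g]((R ⋈[d=a] π[a](σ[h>=4](S)))))) → 1

|E| = 1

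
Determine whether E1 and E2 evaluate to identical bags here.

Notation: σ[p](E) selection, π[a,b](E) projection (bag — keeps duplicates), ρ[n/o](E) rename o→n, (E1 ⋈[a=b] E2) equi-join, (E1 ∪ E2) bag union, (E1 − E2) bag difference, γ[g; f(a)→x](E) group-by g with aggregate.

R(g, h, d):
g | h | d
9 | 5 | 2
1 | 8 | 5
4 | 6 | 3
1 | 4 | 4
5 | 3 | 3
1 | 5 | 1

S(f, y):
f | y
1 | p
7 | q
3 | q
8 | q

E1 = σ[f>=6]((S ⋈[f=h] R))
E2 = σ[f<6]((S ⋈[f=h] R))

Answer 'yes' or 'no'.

E1 subexpression sizes:
  S → 4
  R → 6
  (S ⋈[f=h] R) → 2
  σ[f>=6]((S ⋈[f=h] R)) → 1
E2 subexpression sizes:
  S → 4
  R → 6
  (S ⋈[f=h] R) → 2
  σ[f<6]((S ⋈[f=h] R)) → 1

E1 result:
f | y | g | h | d
8 | q | 1 | 8 | 5
E2 result:
f | y | g | h | d
3 | q | 5 | 3 | 3
Witness: (8, 'q', 1, 8, 5) appears 1× in E1 but 0× in E2.

no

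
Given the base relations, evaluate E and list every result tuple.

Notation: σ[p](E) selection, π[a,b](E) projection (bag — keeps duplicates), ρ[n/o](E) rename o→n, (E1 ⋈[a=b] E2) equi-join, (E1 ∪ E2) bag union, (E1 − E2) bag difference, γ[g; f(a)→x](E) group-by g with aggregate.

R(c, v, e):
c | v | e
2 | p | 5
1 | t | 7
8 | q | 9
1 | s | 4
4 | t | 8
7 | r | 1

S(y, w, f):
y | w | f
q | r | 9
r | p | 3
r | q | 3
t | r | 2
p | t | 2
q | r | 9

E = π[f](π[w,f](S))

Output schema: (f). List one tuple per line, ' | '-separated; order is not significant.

Stepwise |·|:
  S → 6
  π[w,f](S) → 6
  π[f](π[w,f](S)) → 6

== RESULT ==
f
2
2
3
3
9
9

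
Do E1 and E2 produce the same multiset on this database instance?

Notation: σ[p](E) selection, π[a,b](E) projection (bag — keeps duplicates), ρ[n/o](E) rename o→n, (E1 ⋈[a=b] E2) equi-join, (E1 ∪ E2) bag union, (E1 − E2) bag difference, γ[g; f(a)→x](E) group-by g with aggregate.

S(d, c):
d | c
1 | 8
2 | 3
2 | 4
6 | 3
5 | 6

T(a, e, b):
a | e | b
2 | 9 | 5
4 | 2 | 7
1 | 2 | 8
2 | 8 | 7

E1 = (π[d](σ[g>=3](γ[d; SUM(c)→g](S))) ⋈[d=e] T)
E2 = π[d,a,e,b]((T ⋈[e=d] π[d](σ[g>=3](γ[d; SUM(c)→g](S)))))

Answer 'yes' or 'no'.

E1 row counts bottom-up:
  S → 5
  γ[d; SUM(c)→g](S) → 4
  σ[g>=3](γ[d; SUM(c)→g](S)) → 4
  π[d](σ[g>=3](γ[d; SUM(c)→g](S))) → 4
  T → 4
  (π[d](σ[g>=3](γ[d; SUM(c)→g](S))) ⋈[d=e] T) → 2
E2 row counts bottom-up:
  T → 4
  S → 5
  γ[d; SUM(c)→g](S) → 4
  σ[g>=3](γ[d; SUM(c)→g](S)) → 4
  π[d](σ[g>=3](γ[d; SUM(c)→g](S))) → 4
  (T ⋈[e=d] π[d](σ[g>=3](γ[d; SUM(c)→g](S)))) → 2
  π[d,a,e,b]((T ⋈[e=d] π[d](σ[g>=3](γ[d; SUM(c)→g](S))))) → 2

E1 and E2 produce the same multiset:
d | a | e | b
2 | 1 | 2 | 8
2 | 4 | 2 | 7

yes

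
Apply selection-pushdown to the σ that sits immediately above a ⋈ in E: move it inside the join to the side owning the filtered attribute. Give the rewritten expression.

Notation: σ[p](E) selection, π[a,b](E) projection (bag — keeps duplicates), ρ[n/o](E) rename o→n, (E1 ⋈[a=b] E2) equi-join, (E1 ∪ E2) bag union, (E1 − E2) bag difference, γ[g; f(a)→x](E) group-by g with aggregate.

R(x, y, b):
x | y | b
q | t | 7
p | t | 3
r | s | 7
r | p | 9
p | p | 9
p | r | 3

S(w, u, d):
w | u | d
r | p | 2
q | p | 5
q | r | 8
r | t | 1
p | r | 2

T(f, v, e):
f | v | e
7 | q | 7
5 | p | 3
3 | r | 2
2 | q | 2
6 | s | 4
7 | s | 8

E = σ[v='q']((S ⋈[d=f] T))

σ filters on v, owned by the right side.
E' = (S ⋈[d=f] σ[v='q'](T))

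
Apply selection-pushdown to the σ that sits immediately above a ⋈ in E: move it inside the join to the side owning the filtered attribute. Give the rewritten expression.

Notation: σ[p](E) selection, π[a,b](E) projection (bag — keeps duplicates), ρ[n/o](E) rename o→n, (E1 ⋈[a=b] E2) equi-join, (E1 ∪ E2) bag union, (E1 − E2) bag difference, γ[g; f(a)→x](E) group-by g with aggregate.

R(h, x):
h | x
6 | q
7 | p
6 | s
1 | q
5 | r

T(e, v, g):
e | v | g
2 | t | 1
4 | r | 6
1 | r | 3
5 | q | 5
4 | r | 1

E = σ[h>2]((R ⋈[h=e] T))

σ filters on h, owned by the left side.
E' = (σ[h>2](R) ⋈[h=e] T)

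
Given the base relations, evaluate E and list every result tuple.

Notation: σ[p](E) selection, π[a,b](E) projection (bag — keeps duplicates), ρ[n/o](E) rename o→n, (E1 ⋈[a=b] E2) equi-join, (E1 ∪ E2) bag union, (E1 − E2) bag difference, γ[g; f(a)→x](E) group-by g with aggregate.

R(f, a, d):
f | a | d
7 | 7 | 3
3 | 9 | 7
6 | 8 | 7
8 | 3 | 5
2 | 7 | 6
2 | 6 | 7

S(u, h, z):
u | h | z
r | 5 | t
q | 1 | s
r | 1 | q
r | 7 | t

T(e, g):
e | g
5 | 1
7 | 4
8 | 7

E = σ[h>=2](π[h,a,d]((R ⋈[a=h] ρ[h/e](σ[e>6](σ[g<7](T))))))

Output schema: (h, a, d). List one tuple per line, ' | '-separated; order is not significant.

Subexpression sizes:
  R → 6
  T → 3
  σ[g<7](T) → 2
  σ[e>6](σ[g<7](T)) → 1
  ρ[h/e](σ[e>6](σ[g<7](T))) → 1
  (R ⋈[a=h] ρ[h/e](σ[e>6](σ[g<7](T)))) → 2
  π[h,a,d]((R ⋈[a=h] ρ[h/e](σ[e>6](σ[g<7](T))))) → 2
  σ[h>=2](π[h,a,d]((R ⋈[a=h] ρ[h/e](σ[e>6](σ[g<7](T)))))) → 2

== RESULT ==
h | a | d
7 | 7 | 3
7 | 7 | 6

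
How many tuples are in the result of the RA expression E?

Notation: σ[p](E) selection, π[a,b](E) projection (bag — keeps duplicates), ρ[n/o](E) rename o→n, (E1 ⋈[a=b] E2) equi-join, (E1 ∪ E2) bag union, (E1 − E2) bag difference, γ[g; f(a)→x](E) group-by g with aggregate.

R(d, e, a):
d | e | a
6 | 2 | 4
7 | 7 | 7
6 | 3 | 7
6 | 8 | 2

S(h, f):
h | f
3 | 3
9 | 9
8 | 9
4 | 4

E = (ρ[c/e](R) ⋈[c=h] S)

Per-node cardinality:
  R → 4
  ρ[c/e](R) → 4
  S → 4
  (ρ[c/e](R) ⋈[c=h] S) → 2

|E| = 2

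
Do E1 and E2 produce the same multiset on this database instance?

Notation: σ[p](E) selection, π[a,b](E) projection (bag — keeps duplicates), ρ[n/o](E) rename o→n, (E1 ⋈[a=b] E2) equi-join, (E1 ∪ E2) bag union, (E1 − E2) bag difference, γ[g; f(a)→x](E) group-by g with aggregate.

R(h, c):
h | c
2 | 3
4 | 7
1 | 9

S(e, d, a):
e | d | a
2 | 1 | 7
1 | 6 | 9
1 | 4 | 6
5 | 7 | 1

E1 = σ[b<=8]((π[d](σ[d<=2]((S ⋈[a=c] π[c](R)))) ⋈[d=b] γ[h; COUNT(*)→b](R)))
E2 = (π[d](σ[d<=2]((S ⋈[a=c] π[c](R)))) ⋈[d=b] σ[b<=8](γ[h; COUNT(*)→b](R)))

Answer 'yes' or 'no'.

E1 subexpression sizes:
  S → 4
  R → 3
  π[c](R) → 3
  (S ⋈[a=c] π[c](R)) → 2
  σ[d<=2]((S ⋈[a=c] π[c](R))) → 1
  π[d](σ[d<=2]((S ⋈[a=c] π[c](R)))) → 1
  R → 3
  γ[h; COUNT(*)→b](R) → 3
  (π[d](σ[d<=2]((S ⋈[a=c] π[c](R)))) ⋈[d=b] γ[h; COUNT(*)→b](R)) → 3
  σ[b<=8]((π[d](σ[d<=2]((S ⋈[a=c] π[c](R)))) ⋈[d=b] γ[h; COUNT(*)→b](R))) → 3
E2 subexpression sizes:
  S → 4
  R → 3
  π[c](R) → 3
  (S ⋈[a=c] π[c](R)) → 2
  σ[d<=2]((S ⋈[a=c] π[c](R))) → 1
  π[d](σ[d<=2]((S ⋈[a=c] π[c](R)))) → 1
  R → 3
  γ[h; COUNT(*)→b](R) → 3
  σ[b<=8](γ[h; COUNT(*)→b](R)) → 3
  (π[d](σ[d<=2]((S ⋈[a=c] π[c](R)))) ⋈[d=b] σ[b<=8](γ[h; COUNT(*)→b](R))) → 3

E1 and E2 produce the same multiset:
d | h | b
1 | 1 | 1
1 | 2 | 1
1 | 4 | 1

yes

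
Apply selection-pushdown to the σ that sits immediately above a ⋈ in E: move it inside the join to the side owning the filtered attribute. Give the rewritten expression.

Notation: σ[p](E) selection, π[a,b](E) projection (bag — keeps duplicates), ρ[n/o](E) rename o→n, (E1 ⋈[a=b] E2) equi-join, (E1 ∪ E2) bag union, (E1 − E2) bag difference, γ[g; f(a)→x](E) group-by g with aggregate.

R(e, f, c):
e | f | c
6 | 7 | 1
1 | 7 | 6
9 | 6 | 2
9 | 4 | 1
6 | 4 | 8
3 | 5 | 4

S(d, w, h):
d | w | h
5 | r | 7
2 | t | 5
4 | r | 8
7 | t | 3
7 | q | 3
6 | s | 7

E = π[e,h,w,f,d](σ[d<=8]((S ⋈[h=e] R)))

σ filters on d, owned by the left side.
E' = π[e,h,w,f,d]((σ[d<=8](S) ⋈[h=e] R))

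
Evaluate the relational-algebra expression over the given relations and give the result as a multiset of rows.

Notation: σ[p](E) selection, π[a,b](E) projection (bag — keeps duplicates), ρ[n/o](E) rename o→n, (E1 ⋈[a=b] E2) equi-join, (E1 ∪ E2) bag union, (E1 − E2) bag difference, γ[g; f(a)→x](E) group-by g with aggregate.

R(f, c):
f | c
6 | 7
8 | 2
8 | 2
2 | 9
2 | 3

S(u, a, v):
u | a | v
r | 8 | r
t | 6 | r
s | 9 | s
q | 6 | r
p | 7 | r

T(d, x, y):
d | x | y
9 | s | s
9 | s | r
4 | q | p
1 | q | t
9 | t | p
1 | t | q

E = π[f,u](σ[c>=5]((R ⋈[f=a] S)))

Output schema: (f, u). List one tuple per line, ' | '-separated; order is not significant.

Per-node cardinality:
  R → 5
  S → 5
  (R ⋈[f=a] S) → 4
  σ[c>=5]((R ⋈[f=a] S)) → 2
  π[f,u](σ[c>=5]((R ⋈[f=a] S))) → 2

== RESULT ==
f | u
6 | q
6 | t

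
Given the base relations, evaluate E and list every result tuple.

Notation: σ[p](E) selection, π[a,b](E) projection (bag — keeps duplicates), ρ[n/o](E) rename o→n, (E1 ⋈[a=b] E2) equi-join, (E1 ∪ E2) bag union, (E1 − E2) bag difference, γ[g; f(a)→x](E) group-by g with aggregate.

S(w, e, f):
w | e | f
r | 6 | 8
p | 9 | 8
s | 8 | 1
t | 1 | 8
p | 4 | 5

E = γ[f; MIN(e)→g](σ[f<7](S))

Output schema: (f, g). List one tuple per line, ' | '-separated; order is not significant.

Stepwise |·|:
  S → 5
  σ[f<7](S) → 2
  γ[f; MIN(e)→g](σ[f<7](S)) → 2

== RESULT ==
f | g
1 | 8
5 | 4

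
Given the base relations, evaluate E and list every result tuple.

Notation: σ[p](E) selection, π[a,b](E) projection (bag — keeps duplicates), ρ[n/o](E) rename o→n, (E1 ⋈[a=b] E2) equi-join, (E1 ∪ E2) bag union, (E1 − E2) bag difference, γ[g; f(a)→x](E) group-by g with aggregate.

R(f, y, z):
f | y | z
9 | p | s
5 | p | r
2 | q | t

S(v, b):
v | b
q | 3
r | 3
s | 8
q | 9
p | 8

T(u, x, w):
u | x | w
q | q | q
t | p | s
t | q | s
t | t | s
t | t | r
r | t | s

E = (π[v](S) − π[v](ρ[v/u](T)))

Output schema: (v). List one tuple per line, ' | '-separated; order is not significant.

Per-node cardinality:
  S → 5
  π[v](S) → 5
  T → 6
  ρ[v/u](T) → 6
  π[v](ρ[v/u](T)) → 6
  (π[v](S) − π[v](ρ[v/u](T))) → 3

== RESULT ==
v
p
q
s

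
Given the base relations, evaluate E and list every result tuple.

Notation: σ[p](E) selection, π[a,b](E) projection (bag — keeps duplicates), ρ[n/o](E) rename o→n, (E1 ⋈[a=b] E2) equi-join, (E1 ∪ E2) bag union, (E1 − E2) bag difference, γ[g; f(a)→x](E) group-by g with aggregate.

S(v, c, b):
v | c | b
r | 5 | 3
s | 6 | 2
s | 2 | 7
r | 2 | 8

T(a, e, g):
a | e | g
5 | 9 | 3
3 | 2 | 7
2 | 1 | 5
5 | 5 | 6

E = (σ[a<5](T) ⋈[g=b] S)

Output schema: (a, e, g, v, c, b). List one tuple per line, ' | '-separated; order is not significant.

Subexpression sizes:
  T → 4
  σ[a<5](T) → 2
  S → 4
  (σ[a<5](T) ⋈[g=b] S) → 1

== RESULT ==
a | e | g | v | c | b
3 | 2 | 7 | s | 2 | 7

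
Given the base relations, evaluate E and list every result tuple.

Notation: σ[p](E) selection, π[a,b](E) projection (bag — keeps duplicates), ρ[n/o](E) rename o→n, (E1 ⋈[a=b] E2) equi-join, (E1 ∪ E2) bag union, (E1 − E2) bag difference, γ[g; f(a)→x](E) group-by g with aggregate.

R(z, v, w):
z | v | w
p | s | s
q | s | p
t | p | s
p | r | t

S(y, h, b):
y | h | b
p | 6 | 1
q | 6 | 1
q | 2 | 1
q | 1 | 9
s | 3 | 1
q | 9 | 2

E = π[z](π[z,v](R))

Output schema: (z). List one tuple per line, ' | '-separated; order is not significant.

Stepwise |·|:
  R → 4
  π[z,v](R) → 4
  π[z](π[z,v](R)) → 4

== RESULT ==
z
p
p
q
t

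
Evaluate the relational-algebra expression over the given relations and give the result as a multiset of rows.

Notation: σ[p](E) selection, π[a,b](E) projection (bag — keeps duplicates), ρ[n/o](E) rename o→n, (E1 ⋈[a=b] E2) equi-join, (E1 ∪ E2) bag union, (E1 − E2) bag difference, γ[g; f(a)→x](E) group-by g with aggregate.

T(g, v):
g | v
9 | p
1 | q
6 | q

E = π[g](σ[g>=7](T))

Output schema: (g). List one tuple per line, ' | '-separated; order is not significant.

Per-node cardinality:
  T → 3
  σ[g>=7](T) → 1
  π[g](σ[g>=7](T)) → 1

== RESULT ==
g
9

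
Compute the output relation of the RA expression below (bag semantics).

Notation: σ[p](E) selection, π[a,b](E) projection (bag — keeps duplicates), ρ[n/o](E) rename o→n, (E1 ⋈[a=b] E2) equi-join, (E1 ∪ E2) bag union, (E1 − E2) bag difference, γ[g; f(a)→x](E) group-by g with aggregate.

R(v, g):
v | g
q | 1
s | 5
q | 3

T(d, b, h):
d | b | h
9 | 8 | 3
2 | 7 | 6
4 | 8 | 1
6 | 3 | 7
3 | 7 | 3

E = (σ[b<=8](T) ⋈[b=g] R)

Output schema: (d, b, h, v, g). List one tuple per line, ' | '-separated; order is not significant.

Per-node cardinality:
  T → 5
  σ[b<=8](T) → 5
  R → 3
  (σ[b<=8](T) ⋈[b=g] R) → 1

== RESULT ==
d | b | h | v | g
6 | 3 | 7 | q | 3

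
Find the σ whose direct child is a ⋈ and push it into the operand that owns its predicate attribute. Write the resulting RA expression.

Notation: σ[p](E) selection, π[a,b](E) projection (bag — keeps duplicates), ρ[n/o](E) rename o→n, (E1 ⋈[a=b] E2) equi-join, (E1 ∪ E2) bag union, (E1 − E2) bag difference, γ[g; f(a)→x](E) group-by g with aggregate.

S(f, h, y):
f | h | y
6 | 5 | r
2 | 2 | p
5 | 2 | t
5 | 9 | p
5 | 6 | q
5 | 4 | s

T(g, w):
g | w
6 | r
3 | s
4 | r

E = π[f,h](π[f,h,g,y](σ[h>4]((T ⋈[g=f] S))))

σ filters on h, owned by the right side.
E' = π[f,h](π[f,h,g,y]((T ⋈[g=f] σ[h>4](S))))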